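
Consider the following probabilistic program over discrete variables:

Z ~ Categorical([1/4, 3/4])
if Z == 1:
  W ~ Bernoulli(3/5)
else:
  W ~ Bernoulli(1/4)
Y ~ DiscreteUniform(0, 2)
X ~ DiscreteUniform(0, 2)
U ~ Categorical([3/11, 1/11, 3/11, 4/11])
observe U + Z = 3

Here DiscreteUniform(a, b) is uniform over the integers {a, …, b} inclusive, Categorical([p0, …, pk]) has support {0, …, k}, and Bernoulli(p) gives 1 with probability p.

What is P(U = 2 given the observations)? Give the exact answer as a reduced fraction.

P(U = 2 | obs) = 9/13

Enumerate traces; 36 have nonzero weight after conditioning:
  (Z=0, W=0, Y=0, X=0, U=3) weight 1/132
  (Z=0, W=0, Y=0, X=1, U=3) weight 1/132
  (Z=0, W=0, Y=0, X=2, U=3) weight 1/132
  (Z=0, W=0, Y=1, X=0, U=3) weight 1/132
  (Z=0, W=0, Y=1, X=1, U=3) weight 1/132
  (Z=0, W=0, Y=1, X=2, U=3) weight 1/132
  (Z=0, W=0, Y=2, X=0, U=3) weight 1/132
  (Z=0, W=0, Y=2, X=1, U=3) weight 1/132
  (Z=1, W=0, Y=0, X=0, U=2) weight 1/110
  … 27 more
Group by U:
  weight(U=2) = 9/44
  weight(U=3) = 1/11
Total weight = 9/44 + 1/11 = 13/44
P(U=2 | obs) = 9/44 / 13/44 = 9/13
P(U=3 | obs) = 1/11 / 13/44 = 4/13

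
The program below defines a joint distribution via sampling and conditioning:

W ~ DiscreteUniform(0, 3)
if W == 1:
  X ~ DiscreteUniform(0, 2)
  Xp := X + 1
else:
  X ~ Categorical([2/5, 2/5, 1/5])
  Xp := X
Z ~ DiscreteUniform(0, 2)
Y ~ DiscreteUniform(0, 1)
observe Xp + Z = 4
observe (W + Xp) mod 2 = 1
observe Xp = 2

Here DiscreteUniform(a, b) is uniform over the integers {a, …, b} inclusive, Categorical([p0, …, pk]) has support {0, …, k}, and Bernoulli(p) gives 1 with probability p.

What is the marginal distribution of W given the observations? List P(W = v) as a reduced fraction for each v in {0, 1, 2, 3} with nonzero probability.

P(W=1) = 5/8, P(W=3) = 3/8

Enumerate traces; 4 have nonzero weight after conditioning:
  (W=1, X=1, Z=2, Y=0) weight 1/72
  (W=1, X=1, Z=2, Y=1) weight 1/72
  (W=3, X=2, Z=2, Y=0) weight 1/120
  (W=3, X=2, Z=2, Y=1) weight 1/120
Group by W:
  weight(W=1) = 1/36
  weight(W=3) = 1/60
Total weight = 1/36 + 1/60 = 2/45
P(W=1 | obs) = 1/36 / 2/45 = 5/8
P(W=3 | obs) = 1/60 / 2/45 = 3/8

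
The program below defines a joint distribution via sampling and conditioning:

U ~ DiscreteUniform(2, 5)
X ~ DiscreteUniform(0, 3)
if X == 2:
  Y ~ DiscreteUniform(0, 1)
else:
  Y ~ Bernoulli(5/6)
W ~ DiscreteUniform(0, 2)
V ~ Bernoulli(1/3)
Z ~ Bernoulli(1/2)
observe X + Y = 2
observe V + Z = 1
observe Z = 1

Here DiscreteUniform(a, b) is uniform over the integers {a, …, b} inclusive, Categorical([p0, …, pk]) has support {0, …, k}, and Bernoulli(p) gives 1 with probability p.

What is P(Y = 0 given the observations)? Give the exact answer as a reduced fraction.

P(Y = 0 | obs) = 3/8

Enumerate traces; 24 have nonzero weight after conditioning:
  (U=2, X=1, Y=1, W=0, V=0, Z=1) weight 5/864
  (U=2, X=1, Y=1, W=1, V=0, Z=1) weight 5/864
  (U=2, X=1, Y=1, W=2, V=0, Z=1) weight 5/864
  (U=2, X=2, Y=0, W=0, V=0, Z=1) weight 1/288
  (U=2, X=2, Y=0, W=1, V=0, Z=1) weight 1/288
  (U=2, X=2, Y=0, W=2, V=0, Z=1) weight 1/288
  (U=3, X=1, Y=1, W=0, V=0, Z=1) weight 5/864
  (U=3, X=1, Y=1, W=1, V=0, Z=1) weight 5/864
  … 16 more
Group by Y:
  weight(Y=0) = 1/24
  weight(Y=1) = 5/72
Total weight = 1/24 + 5/72 = 1/9
P(Y=0 | obs) = 1/24 / 1/9 = 3/8
P(Y=1 | obs) = 5/72 / 1/9 = 5/8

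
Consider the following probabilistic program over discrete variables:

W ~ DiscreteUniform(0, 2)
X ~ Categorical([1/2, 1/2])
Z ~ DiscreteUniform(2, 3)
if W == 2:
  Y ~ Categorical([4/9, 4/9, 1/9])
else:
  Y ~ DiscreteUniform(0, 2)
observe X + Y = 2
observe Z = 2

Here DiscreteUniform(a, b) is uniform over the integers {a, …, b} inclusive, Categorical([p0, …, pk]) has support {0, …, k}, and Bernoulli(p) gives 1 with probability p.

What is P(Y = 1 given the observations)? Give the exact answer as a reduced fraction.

Enumerate traces; 6 have nonzero weight after conditioning:
  (W=0, X=0, Z=2, Y=2) weight 1/36
  (W=0, X=1, Z=2, Y=1) weight 1/36
  (W=1, X=0, Z=2, Y=2) weight 1/36
  (W=1, X=1, Z=2, Y=1) weight 1/36
  (W=2, X=0, Z=2, Y=2) weight 1/108
  (W=2, X=1, Z=2, Y=1) weight 1/27
Group by Y:
  weight(Y=1) = 5/54
  weight(Y=2) = 7/108
Total weight = 5/54 + 7/108 = 17/108
P(Y=1 | obs) = 5/54 / 17/108 = 10/17
P(Y=2 | obs) = 7/108 / 17/108 = 7/17

P(Y = 1 | obs) = 10/17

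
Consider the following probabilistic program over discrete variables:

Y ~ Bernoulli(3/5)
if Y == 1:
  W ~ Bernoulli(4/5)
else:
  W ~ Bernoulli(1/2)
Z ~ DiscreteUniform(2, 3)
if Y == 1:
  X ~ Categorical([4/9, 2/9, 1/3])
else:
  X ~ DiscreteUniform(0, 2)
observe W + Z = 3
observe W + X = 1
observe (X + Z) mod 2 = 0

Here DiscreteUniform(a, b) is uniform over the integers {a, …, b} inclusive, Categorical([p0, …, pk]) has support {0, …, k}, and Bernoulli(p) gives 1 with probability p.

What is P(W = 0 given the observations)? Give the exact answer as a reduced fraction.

P(W = 0 | obs) = 1/4

Enumerate traces; 4 have nonzero weight after conditioning:
  (Y=0, W=0, Z=3, X=1) weight 1/30
  (Y=0, W=1, Z=2, X=0) weight 1/30
  (Y=1, W=0, Z=3, X=1) weight 1/75
  (Y=1, W=1, Z=2, X=0) weight 8/75
Group by W:
  weight(W=0) = 7/150
  weight(W=1) = 7/50
Total weight = 7/150 + 7/50 = 14/75
P(W=0 | obs) = 7/150 / 14/75 = 1/4
P(W=1 | obs) = 7/50 / 14/75 = 3/4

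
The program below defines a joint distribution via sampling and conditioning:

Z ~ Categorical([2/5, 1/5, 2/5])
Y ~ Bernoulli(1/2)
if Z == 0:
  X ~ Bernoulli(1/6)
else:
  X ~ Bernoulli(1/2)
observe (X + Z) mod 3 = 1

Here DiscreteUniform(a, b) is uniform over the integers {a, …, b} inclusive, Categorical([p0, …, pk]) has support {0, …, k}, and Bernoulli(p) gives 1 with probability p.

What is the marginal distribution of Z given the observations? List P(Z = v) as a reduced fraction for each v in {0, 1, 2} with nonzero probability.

P(Z=0) = 2/5, P(Z=1) = 3/5

Enumerate traces; 4 have nonzero weight after conditioning:
  (Z=0, Y=0, X=1) weight 1/30
  (Z=0, Y=1, X=1) weight 1/30
  (Z=1, Y=0, X=0) weight 1/20
  (Z=1, Y=1, X=0) weight 1/20
Group by Z:
  weight(Z=0) = 1/15
  weight(Z=1) = 1/10
Total weight = 1/15 + 1/10 = 1/6
P(Z=0 | obs) = 1/15 / 1/6 = 2/5
P(Z=1 | obs) = 1/10 / 1/6 = 3/5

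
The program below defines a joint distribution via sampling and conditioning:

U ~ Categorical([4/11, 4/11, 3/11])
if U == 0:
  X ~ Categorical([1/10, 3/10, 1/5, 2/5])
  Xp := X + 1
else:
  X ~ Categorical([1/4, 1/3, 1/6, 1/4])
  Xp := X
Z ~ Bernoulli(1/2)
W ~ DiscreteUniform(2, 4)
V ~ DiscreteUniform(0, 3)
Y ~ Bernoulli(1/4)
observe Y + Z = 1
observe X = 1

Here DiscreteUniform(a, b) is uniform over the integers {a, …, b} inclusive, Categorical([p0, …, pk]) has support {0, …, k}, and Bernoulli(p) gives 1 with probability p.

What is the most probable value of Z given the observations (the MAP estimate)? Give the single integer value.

argmax_v P(Z = v | obs) = 1

Enumerate traces; 72 have nonzero weight after conditioning:
  (U=0, X=1, Z=0, W=2, V=0, Y=1) weight 1/880
  (U=0, X=1, Z=0, W=2, V=1, Y=1) weight 1/880
  (U=0, X=1, Z=0, W=2, V=2, Y=1) weight 1/880
  (U=0, X=1, Z=0, W=2, V=3, Y=1) weight 1/880
  (U=0, X=1, Z=0, W=3, V=0, Y=1) weight 1/880
  (U=0, X=1, Z=0, W=3, V=1, Y=1) weight 1/880
  (U=0, X=1, Z=0, W=3, V=2, Y=1) weight 1/880
  (U=0, X=1, Z=0, W=3, V=3, Y=1) weight 1/880
  (U=0, X=1, Z=1, W=2, V=0, Y=0) weight 3/880
  … 63 more
Group by Z:
  weight(Z=0) = 53/1320
  weight(Z=1) = 53/440
Total weight = 53/1320 + 53/440 = 53/330
P(Z=0 | obs) = 53/1320 / 53/330 = 1/4
P(Z=1 | obs) = 53/440 / 53/330 = 3/4
argmax = 1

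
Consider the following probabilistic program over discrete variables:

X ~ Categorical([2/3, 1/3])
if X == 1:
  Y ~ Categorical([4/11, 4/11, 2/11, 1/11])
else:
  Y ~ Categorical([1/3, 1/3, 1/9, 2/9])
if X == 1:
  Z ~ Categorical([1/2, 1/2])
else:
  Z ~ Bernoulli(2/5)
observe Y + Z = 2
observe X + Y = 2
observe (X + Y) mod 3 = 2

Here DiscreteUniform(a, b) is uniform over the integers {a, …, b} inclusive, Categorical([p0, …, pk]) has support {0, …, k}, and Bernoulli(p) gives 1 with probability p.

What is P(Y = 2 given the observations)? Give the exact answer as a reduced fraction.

Enumerate traces; 2 have nonzero weight after conditioning:
  (X=0, Y=2, Z=0) weight 2/45
  (X=1, Y=1, Z=1) weight 2/33
Group by Y:
  weight(Y=1) = 2/33
  weight(Y=2) = 2/45
Total weight = 2/33 + 2/45 = 52/495
P(Y=1 | obs) = 2/33 / 52/495 = 15/26
P(Y=2 | obs) = 2/45 / 52/495 = 11/26

P(Y = 2 | obs) = 11/26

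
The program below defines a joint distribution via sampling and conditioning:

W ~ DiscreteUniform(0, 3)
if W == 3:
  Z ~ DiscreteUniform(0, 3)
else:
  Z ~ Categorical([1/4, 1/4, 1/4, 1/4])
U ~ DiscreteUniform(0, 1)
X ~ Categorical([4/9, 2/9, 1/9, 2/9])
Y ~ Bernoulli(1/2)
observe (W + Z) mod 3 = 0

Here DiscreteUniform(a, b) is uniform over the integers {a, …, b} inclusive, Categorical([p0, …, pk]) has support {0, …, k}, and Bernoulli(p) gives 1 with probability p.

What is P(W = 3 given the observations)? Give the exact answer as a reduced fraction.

P(W = 3 | obs) = 1/3

Enumerate traces; 96 have nonzero weight after conditioning:
  (W=0, Z=0, U=0, X=0, Y=0) weight 1/144
  (W=0, Z=0, U=0, X=0, Y=1) weight 1/144
  (W=0, Z=0, U=0, X=1, Y=0) weight 1/288
  (W=0, Z=0, U=0, X=1, Y=1) weight 1/288
  (W=0, Z=0, U=0, X=2, Y=0) weight 1/576
  (W=0, Z=0, U=0, X=2, Y=1) weight 1/576
  (W=0, Z=0, U=0, X=3, Y=0) weight 1/288
  (W=0, Z=0, U=0, X=3, Y=1) weight 1/288
  (W=1, Z=2, U=0, X=0, Y=0) weight 1/144
  (W=2, Z=1, U=0, X=0, Y=0) weight 1/144
  … 86 more
Group by W:
  weight(W=0) = 1/8
  weight(W=1) = 1/16
  weight(W=2) = 1/16
  weight(W=3) = 1/8
Total weight = 1/8 + 1/16 + 1/16 + 1/8 = 3/8
P(W=0 | obs) = 1/8 / 3/8 = 1/3
P(W=1 | obs) = 1/16 / 3/8 = 1/6
P(W=2 | obs) = 1/16 / 3/8 = 1/6
P(W=3 | obs) = 1/8 / 3/8 = 1/3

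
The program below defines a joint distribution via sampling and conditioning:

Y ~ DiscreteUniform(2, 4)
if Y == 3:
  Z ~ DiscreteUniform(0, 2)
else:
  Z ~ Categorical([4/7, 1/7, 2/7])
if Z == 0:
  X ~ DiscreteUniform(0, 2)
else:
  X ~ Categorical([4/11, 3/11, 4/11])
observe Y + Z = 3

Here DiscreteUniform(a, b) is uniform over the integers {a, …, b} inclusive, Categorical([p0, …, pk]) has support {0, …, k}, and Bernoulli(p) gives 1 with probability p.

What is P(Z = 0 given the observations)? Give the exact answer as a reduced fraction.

P(Z = 0 | obs) = 7/10

Enumerate traces; 6 have nonzero weight after conditioning:
  (Y=2, Z=1, X=0) weight 4/231
  (Y=2, Z=1, X=1) weight 1/77
  (Y=2, Z=1, X=2) weight 4/231
  (Y=3, Z=0, X=0) weight 1/27
  (Y=3, Z=0, X=1) weight 1/27
  (Y=3, Z=0, X=2) weight 1/27
Group by Z:
  weight(Z=0) = 1/9
  weight(Z=1) = 1/21
Total weight = 1/9 + 1/21 = 10/63
P(Z=0 | obs) = 1/9 / 10/63 = 7/10
P(Z=1 | obs) = 1/21 / 10/63 = 3/10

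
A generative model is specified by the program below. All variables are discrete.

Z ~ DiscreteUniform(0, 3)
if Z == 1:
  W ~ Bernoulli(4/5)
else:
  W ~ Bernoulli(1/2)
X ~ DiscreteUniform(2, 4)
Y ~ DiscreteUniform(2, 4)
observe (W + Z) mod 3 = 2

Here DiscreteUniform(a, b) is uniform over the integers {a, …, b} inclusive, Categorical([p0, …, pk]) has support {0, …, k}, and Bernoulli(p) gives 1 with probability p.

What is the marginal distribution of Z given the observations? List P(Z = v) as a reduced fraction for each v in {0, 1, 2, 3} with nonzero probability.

P(Z=1) = 8/13, P(Z=2) = 5/13

Enumerate traces; 18 have nonzero weight after conditioning:
  (Z=1, W=1, X=2, Y=2) weight 1/45
  (Z=1, W=1, X=2, Y=3) weight 1/45
  (Z=1, W=1, X=2, Y=4) weight 1/45
  (Z=1, W=1, X=3, Y=2) weight 1/45
  (Z=1, W=1, X=3, Y=3) weight 1/45
  (Z=1, W=1, X=3, Y=4) weight 1/45
  (Z=1, W=1, X=4, Y=2) weight 1/45
  (Z=1, W=1, X=4, Y=3) weight 1/45
  (Z=2, W=0, X=2, Y=2) weight 1/72
  … 9 more
Group by Z:
  weight(Z=1) = 1/5
  weight(Z=2) = 1/8
Total weight = 1/5 + 1/8 = 13/40
P(Z=1 | obs) = 1/5 / 13/40 = 8/13
P(Z=2 | obs) = 1/8 / 13/40 = 5/13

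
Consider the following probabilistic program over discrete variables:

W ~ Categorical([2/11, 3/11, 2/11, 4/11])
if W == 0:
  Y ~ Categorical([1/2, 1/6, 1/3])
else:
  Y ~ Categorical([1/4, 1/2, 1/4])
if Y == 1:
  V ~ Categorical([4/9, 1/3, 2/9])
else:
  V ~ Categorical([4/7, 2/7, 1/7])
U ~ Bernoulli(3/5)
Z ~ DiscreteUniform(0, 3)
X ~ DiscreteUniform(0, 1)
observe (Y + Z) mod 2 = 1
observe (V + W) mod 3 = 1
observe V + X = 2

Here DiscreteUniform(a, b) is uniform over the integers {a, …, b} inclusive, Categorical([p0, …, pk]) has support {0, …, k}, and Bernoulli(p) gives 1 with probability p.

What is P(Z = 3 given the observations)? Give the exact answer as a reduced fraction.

P(Z = 3 | obs) = 25/92

Enumerate traces; 36 have nonzero weight after conditioning:
  (W=0, Y=0, V=1, U=0, Z=1, X=1) weight 1/770
  (W=0, Y=0, V=1, U=0, Z=3, X=1) weight 1/770
  (W=0, Y=0, V=1, U=1, Z=1, X=1) weight 3/1540
  (W=0, Y=0, V=1, U=1, Z=3, X=1) weight 3/1540
  (W=0, Y=1, V=1, U=0, Z=0, X=1) weight 1/1980
  (W=0, Y=1, V=1, U=0, Z=2, X=1) weight 1/1980
  (W=0, Y=1, V=1, U=1, Z=0, X=1) weight 1/1320
  (W=0, Y=1, V=1, U=1, Z=2, X=1) weight 1/1320
  … 28 more
Group by Z:
  weight(Z=0) = 1/88
  weight(Z=1) = 25/1848
  weight(Z=2) = 1/88
  weight(Z=3) = 25/1848
Total weight = 1/88 + 25/1848 + 1/88 + 25/1848 = 23/462
P(Z=0 | obs) = 1/88 / 23/462 = 21/92
P(Z=1 | obs) = 25/1848 / 23/462 = 25/92
P(Z=2 | obs) = 1/88 / 23/462 = 21/92
P(Z=3 | obs) = 25/1848 / 23/462 = 25/92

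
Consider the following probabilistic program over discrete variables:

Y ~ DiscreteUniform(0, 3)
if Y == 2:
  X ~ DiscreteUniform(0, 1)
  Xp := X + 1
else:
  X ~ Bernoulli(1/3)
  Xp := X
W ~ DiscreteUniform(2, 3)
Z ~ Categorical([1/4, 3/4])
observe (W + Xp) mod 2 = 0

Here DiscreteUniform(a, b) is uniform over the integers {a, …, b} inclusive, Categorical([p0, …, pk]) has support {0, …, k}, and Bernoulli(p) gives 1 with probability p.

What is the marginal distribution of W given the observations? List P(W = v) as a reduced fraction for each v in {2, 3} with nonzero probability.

Enumerate traces; 16 have nonzero weight after conditioning:
  (Y=0, X=0, W=2, Z=0) weight 1/48
  (Y=0, X=0, W=2, Z=1) weight 1/16
  (Y=0, X=1, W=3, Z=0) weight 1/96
  (Y=0, X=1, W=3, Z=1) weight 1/32
  (Y=1, X=0, W=2, Z=0) weight 1/48
  (Y=1, X=0, W=2, Z=1) weight 1/16
  (Y=1, X=1, W=3, Z=0) weight 1/96
  (Y=1, X=1, W=3, Z=1) weight 1/32
  … 8 more
Group by W:
  weight(W=2) = 5/16
  weight(W=3) = 3/16
Total weight = 5/16 + 3/16 = 1/2
P(W=2 | obs) = 5/16 / 1/2 = 5/8
P(W=3 | obs) = 3/16 / 1/2 = 3/8

P(W=2) = 5/8, P(W=3) = 3/8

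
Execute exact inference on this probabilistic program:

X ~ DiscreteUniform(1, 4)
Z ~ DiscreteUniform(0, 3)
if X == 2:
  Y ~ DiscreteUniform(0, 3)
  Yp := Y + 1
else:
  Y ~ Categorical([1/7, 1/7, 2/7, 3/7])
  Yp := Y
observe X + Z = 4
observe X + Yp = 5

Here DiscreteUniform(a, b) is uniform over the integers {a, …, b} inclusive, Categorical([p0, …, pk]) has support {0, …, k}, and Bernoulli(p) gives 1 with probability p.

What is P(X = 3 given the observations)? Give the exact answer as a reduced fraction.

P(X = 3 | obs) = 8/19

Enumerate traces; 3 have nonzero weight after conditioning:
  (X=2, Z=2, Y=2) weight 1/64
  (X=3, Z=1, Y=2) weight 1/56
  (X=4, Z=0, Y=1) weight 1/112
Group by X:
  weight(X=2) = 1/64
  weight(X=3) = 1/56
  weight(X=4) = 1/112
Total weight = 1/64 + 1/56 + 1/112 = 19/448
P(X=2 | obs) = 1/64 / 19/448 = 7/19
P(X=3 | obs) = 1/56 / 19/448 = 8/19
P(X=4 | obs) = 1/112 / 19/448 = 4/19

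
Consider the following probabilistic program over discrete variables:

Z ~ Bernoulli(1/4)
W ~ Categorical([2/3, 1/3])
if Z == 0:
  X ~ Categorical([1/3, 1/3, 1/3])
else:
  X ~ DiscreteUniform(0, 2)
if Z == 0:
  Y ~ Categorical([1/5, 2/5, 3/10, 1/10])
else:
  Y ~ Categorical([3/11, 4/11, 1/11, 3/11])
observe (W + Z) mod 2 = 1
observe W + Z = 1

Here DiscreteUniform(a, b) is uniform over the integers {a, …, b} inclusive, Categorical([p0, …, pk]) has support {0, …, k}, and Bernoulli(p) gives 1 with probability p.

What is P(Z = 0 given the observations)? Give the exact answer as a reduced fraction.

Enumerate traces; 24 have nonzero weight after conditioning:
  (Z=0, W=1, X=0, Y=0) weight 1/60
  (Z=0, W=1, X=0, Y=1) weight 1/30
  (Z=0, W=1, X=0, Y=2) weight 1/40
  (Z=0, W=1, X=0, Y=3) weight 1/120
  (Z=0, W=1, X=1, Y=0) weight 1/60
  (Z=0, W=1, X=1, Y=1) weight 1/30
  (Z=0, W=1, X=1, Y=2) weight 1/40
  (Z=0, W=1, X=1, Y=3) weight 1/120
  (Z=1, W=0, X=0, Y=0) weight 1/66
  … 15 more
Group by Z:
  weight(Z=0) = 1/4
  weight(Z=1) = 1/6
Total weight = 1/4 + 1/6 = 5/12
P(Z=0 | obs) = 1/4 / 5/12 = 3/5
P(Z=1 | obs) = 1/6 / 5/12 = 2/5

P(Z = 0 | obs) = 3/5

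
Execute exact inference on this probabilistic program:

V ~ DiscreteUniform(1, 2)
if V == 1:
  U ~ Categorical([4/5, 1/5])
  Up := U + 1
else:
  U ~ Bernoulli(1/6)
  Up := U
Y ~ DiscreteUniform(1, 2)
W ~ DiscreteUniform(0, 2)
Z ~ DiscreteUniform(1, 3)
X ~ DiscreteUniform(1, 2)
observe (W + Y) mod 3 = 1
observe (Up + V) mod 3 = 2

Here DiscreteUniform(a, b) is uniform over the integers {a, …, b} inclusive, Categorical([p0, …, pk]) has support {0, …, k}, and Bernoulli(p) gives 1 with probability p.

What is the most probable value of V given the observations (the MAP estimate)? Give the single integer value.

argmax_v P(V = v | obs) = 2

Enumerate traces; 24 have nonzero weight after conditioning:
  (V=1, U=0, Y=1, W=0, Z=1, X=1) weight 1/90
  (V=1, U=0, Y=1, W=0, Z=1, X=2) weight 1/90
  (V=1, U=0, Y=1, W=0, Z=2, X=1) weight 1/90
  (V=1, U=0, Y=1, W=0, Z=2, X=2) weight 1/90
  (V=1, U=0, Y=1, W=0, Z=3, X=1) weight 1/90
  (V=1, U=0, Y=1, W=0, Z=3, X=2) weight 1/90
  (V=1, U=0, Y=2, W=2, Z=1, X=1) weight 1/90
  (V=1, U=0, Y=2, W=2, Z=1, X=2) weight 1/90
  (V=2, U=0, Y=1, W=0, Z=1, X=1) weight 5/432
  … 15 more
Group by V:
  weight(V=1) = 2/15
  weight(V=2) = 5/36
Total weight = 2/15 + 5/36 = 49/180
P(V=1 | obs) = 2/15 / 49/180 = 24/49
P(V=2 | obs) = 5/36 / 49/180 = 25/49
argmax = 2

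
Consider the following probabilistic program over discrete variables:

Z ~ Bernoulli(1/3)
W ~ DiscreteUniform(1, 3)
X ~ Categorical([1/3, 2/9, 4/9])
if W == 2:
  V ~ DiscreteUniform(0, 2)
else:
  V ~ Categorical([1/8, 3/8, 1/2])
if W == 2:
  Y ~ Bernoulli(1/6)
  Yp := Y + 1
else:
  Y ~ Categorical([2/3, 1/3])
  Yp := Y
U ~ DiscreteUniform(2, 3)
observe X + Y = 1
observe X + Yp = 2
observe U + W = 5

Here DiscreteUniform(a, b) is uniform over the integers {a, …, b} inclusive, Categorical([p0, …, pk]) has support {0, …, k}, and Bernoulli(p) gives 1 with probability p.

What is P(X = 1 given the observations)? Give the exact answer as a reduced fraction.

Enumerate traces; 12 have nonzero weight after conditioning:
  (Z=0, W=2, X=0, V=0, Y=1, U=3) weight 1/486
  (Z=0, W=2, X=0, V=1, Y=1, U=3) weight 1/486
  (Z=0, W=2, X=0, V=2, Y=1, U=3) weight 1/486
  (Z=0, W=2, X=1, V=0, Y=0, U=3) weight 5/729
  (Z=0, W=2, X=1, V=1, Y=0, U=3) weight 5/729
  (Z=0, W=2, X=1, V=2, Y=0, U=3) weight 5/729
  (Z=1, W=2, X=0, V=0, Y=1, U=3) weight 1/972
  (Z=1, W=2, X=0, V=1, Y=1, U=3) weight 1/972
  … 4 more
Group by X:
  weight(X=0) = 1/108
  weight(X=1) = 5/162
Total weight = 1/108 + 5/162 = 13/324
P(X=0 | obs) = 1/108 / 13/324 = 3/13
P(X=1 | obs) = 5/162 / 13/324 = 10/13

P(X = 1 | obs) = 10/13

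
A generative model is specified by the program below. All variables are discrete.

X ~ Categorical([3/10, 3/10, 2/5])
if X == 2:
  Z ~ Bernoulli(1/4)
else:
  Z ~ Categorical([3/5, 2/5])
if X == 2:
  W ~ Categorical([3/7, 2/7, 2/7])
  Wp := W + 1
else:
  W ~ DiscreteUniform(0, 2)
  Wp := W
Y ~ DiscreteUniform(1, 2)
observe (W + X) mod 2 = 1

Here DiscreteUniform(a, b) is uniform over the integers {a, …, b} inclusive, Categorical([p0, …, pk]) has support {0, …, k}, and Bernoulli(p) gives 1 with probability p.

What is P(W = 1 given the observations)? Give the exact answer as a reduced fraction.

Enumerate traces; 16 have nonzero weight after conditioning:
  (X=0, Z=0, W=1, Y=1) weight 3/100
  (X=0, Z=0, W=1, Y=2) weight 3/100
  (X=0, Z=1, W=1, Y=1) weight 1/50
  (X=0, Z=1, W=1, Y=2) weight 1/50
  (X=1, Z=0, W=0, Y=1) weight 3/100
  (X=1, Z=0, W=0, Y=2) weight 3/100
  (X=1, Z=0, W=2, Y=1) weight 3/100
  (X=1, Z=0, W=2, Y=2) weight 3/100
  … 8 more
Group by W:
  weight(W=0) = 1/10
  weight(W=1) = 3/14
  weight(W=2) = 1/10
Total weight = 1/10 + 3/14 + 1/10 = 29/70
P(W=0 | obs) = 1/10 / 29/70 = 7/29
P(W=1 | obs) = 3/14 / 29/70 = 15/29
P(W=2 | obs) = 1/10 / 29/70 = 7/29

P(W = 1 | obs) = 15/29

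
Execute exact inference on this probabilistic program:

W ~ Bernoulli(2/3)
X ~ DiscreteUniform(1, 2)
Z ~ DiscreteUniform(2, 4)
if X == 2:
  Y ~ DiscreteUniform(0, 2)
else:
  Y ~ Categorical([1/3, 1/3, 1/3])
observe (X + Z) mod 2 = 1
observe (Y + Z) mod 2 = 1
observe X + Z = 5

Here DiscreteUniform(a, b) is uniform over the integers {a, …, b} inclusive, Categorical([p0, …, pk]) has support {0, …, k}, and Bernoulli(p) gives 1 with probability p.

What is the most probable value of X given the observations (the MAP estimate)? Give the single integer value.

argmax_v P(X = v | obs) = 2

Enumerate traces; 6 have nonzero weight after conditioning:
  (W=0, X=1, Z=4, Y=1) weight 1/54
  (W=0, X=2, Z=3, Y=0) weight 1/54
  (W=0, X=2, Z=3, Y=2) weight 1/54
  (W=1, X=1, Z=4, Y=1) weight 1/27
  (W=1, X=2, Z=3, Y=0) weight 1/27
  (W=1, X=2, Z=3, Y=2) weight 1/27
Group by X:
  weight(X=1) = 1/18
  weight(X=2) = 1/9
Total weight = 1/18 + 1/9 = 1/6
P(X=1 | obs) = 1/18 / 1/6 = 1/3
P(X=2 | obs) = 1/9 / 1/6 = 2/3
argmax = 2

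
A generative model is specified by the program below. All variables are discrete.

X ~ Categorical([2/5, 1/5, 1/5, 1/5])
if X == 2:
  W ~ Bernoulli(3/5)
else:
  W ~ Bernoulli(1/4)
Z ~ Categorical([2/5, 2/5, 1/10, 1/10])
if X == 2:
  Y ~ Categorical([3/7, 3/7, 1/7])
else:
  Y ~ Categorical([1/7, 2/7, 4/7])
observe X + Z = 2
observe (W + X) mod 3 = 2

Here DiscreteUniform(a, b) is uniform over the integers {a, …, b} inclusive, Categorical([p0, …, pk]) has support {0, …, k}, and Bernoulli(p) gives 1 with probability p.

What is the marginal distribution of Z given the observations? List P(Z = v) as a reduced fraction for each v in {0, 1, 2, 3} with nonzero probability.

Enumerate traces; 6 have nonzero weight after conditioning:
  (X=1, W=1, Z=1, Y=0) weight 1/350
  (X=1, W=1, Z=1, Y=1) weight 1/175
  (X=1, W=1, Z=1, Y=2) weight 2/175
  (X=2, W=0, Z=0, Y=0) weight 12/875
  (X=2, W=0, Z=0, Y=1) weight 12/875
  (X=2, W=0, Z=0, Y=2) weight 4/875
Group by Z:
  weight(Z=0) = 4/125
  weight(Z=1) = 1/50
Total weight = 4/125 + 1/50 = 13/250
P(Z=0 | obs) = 4/125 / 13/250 = 8/13
P(Z=1 | obs) = 1/50 / 13/250 = 5/13

P(Z=0) = 8/13, P(Z=1) = 5/13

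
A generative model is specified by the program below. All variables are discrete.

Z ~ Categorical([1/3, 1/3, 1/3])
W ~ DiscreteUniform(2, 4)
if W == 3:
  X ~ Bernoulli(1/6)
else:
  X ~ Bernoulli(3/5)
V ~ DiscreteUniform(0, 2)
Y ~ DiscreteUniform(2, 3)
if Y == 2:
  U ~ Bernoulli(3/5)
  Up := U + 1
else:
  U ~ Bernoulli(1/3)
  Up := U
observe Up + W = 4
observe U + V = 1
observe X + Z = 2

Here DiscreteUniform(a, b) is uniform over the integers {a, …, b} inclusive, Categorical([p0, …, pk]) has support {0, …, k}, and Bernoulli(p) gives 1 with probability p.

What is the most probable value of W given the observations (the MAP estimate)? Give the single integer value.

Enumerate traces; 8 have nonzero weight after conditioning:
  (Z=1, W=2, X=1, V=0, Y=2, U=1) weight 1/150
  (Z=1, W=3, X=1, V=0, Y=3, U=1) weight 1/972
  (Z=1, W=3, X=1, V=1, Y=2, U=0) weight 1/810
  (Z=1, W=4, X=1, V=1, Y=3, U=0) weight 1/135
  (Z=2, W=2, X=0, V=0, Y=2, U=1) weight 1/225
  (Z=2, W=3, X=0, V=0, Y=3, U=1) weight 5/972
  (Z=2, W=3, X=0, V=1, Y=2, U=0) weight 1/162
  (Z=2, W=4, X=0, V=1, Y=3, U=0) weight 2/405
Group by W:
  weight(W=2) = 1/90
  weight(W=3) = 11/810
  weight(W=4) = 1/81
Total weight = 1/90 + 11/810 + 1/81 = 1/27
P(W=2 | obs) = 1/90 / 1/27 = 3/10
P(W=3 | obs) = 11/810 / 1/27 = 11/30
P(W=4 | obs) = 1/81 / 1/27 = 1/3
argmax = 3

argmax_v P(W = v | obs) = 3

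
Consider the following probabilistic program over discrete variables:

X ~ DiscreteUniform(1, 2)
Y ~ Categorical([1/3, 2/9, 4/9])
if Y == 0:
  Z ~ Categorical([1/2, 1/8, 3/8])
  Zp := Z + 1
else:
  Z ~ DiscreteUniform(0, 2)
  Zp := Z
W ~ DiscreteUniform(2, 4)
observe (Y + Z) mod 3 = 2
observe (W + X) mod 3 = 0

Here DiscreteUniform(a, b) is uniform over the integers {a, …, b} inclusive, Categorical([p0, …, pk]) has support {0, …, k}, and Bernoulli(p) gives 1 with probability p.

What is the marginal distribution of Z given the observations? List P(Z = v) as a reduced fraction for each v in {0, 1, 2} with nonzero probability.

P(Z=0) = 32/75, P(Z=1) = 16/75, P(Z=2) = 9/25

Enumerate traces; 6 have nonzero weight after conditioning:
  (X=1, Y=0, Z=2, W=2) weight 1/48
  (X=1, Y=1, Z=1, W=2) weight 1/81
  (X=1, Y=2, Z=0, W=2) weight 2/81
  (X=2, Y=0, Z=2, W=4) weight 1/48
  (X=2, Y=1, Z=1, W=4) weight 1/81
  (X=2, Y=2, Z=0, W=4) weight 2/81
Group by Z:
  weight(Z=0) = 4/81
  weight(Z=1) = 2/81
  weight(Z=2) = 1/24
Total weight = 4/81 + 2/81 + 1/24 = 25/216
P(Z=0 | obs) = 4/81 / 25/216 = 32/75
P(Z=1 | obs) = 2/81 / 25/216 = 16/75
P(Z=2 | obs) = 1/24 / 25/216 = 9/25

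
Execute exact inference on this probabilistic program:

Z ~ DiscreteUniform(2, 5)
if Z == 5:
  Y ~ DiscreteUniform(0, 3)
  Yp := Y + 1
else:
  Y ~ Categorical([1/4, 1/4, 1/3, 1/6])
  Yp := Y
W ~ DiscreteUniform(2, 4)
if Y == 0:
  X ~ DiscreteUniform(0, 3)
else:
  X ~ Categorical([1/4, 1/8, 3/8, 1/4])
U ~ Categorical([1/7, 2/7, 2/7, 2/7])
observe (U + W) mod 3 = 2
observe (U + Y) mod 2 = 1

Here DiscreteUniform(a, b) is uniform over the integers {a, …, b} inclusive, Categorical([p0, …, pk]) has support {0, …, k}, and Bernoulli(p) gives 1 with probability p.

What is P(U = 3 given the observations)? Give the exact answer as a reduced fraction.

Enumerate traces; 128 have nonzero weight after conditioning:
  (Z=2, Y=0, W=2, X=0, U=3) weight 1/672
  (Z=2, Y=0, W=2, X=1, U=3) weight 1/672
  (Z=2, Y=0, W=2, X=2, U=3) weight 1/672
  (Z=2, Y=0, W=2, X=3, U=3) weight 1/672
  (Z=2, Y=0, W=4, X=0, U=1) weight 1/672
  (Z=2, Y=0, W=4, X=1, U=1) weight 1/672
  (Z=2, Y=0, W=4, X=2, U=1) weight 1/672
  (Z=2, Y=0, W=4, X=3, U=1) weight 1/672
  (Z=2, Y=1, W=2, X=0, U=0) weight 1/1344
  (Z=2, Y=1, W=3, X=0, U=2) weight 1/672
  … 118 more
Group by U:
  weight(U=0) = 1/48
  weight(U=1) = 3/56
  weight(U=2) = 1/24
  weight(U=3) = 3/56
Total weight = 1/48 + 3/56 + 1/24 + 3/56 = 19/112
P(U=0 | obs) = 1/48 / 19/112 = 7/57
P(U=1 | obs) = 3/56 / 19/112 = 6/19
P(U=2 | obs) = 1/24 / 19/112 = 14/57
P(U=3 | obs) = 3/56 / 19/112 = 6/19

P(U = 3 | obs) = 6/19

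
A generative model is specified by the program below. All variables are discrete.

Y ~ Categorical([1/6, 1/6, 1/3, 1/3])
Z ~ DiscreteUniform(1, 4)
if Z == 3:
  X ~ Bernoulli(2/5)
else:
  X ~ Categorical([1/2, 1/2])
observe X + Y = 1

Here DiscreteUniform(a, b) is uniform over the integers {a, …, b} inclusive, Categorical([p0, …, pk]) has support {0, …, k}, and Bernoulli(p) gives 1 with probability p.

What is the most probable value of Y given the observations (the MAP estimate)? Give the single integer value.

Enumerate traces; 8 have nonzero weight after conditioning:
  (Y=0, Z=1, X=1) weight 1/48
  (Y=0, Z=2, X=1) weight 1/48
  (Y=0, Z=3, X=1) weight 1/60
  (Y=0, Z=4, X=1) weight 1/48
  (Y=1, Z=1, X=0) weight 1/48
  (Y=1, Z=2, X=0) weight 1/48
  (Y=1, Z=3, X=0) weight 1/40
  (Y=1, Z=4, X=0) weight 1/48
Group by Y:
  weight(Y=0) = 19/240
  weight(Y=1) = 7/80
Total weight = 19/240 + 7/80 = 1/6
P(Y=0 | obs) = 19/240 / 1/6 = 19/40
P(Y=1 | obs) = 7/80 / 1/6 = 21/40
argmax = 1

argmax_v P(Y = v | obs) = 1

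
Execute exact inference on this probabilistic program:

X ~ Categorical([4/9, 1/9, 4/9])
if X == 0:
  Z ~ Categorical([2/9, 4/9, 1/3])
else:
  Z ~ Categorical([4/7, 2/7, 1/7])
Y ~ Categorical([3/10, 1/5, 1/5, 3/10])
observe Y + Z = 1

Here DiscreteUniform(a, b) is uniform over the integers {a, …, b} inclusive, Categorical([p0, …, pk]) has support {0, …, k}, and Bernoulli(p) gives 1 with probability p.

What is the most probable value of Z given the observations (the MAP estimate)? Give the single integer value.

Enumerate traces; 6 have nonzero weight after conditioning:
  (X=0, Z=0, Y=1) weight 8/405
  (X=0, Z=1, Y=0) weight 8/135
  (X=1, Z=0, Y=1) weight 4/315
  (X=1, Z=1, Y=0) weight 1/105
  (X=2, Z=0, Y=1) weight 16/315
  (X=2, Z=1, Y=0) weight 4/105
Group by Z:
  weight(Z=0) = 236/2835
  weight(Z=1) = 101/945
Total weight = 236/2835 + 101/945 = 77/405
P(Z=0 | obs) = 236/2835 / 77/405 = 236/539
P(Z=1 | obs) = 101/945 / 77/405 = 303/539
argmax = 1

argmax_v P(Z = v | obs) = 1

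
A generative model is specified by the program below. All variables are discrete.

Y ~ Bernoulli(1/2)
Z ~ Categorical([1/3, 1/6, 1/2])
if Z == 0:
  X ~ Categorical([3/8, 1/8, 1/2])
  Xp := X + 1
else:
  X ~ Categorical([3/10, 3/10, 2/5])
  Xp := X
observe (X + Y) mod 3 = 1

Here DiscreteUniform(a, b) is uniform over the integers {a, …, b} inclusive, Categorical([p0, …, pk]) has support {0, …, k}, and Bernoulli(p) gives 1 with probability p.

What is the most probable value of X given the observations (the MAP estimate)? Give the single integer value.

Enumerate traces; 6 have nonzero weight after conditioning:
  (Y=0, Z=0, X=1) weight 1/48
  (Y=0, Z=1, X=1) weight 1/40
  (Y=0, Z=2, X=1) weight 3/40
  (Y=1, Z=0, X=0) weight 1/16
  (Y=1, Z=1, X=0) weight 1/40
  (Y=1, Z=2, X=0) weight 3/40
Group by X:
  weight(X=0) = 13/80
  weight(X=1) = 29/240
Total weight = 13/80 + 29/240 = 17/60
P(X=0 | obs) = 13/80 / 17/60 = 39/68
P(X=1 | obs) = 29/240 / 17/60 = 29/68
argmax = 0

argmax_v P(X = v | obs) = 0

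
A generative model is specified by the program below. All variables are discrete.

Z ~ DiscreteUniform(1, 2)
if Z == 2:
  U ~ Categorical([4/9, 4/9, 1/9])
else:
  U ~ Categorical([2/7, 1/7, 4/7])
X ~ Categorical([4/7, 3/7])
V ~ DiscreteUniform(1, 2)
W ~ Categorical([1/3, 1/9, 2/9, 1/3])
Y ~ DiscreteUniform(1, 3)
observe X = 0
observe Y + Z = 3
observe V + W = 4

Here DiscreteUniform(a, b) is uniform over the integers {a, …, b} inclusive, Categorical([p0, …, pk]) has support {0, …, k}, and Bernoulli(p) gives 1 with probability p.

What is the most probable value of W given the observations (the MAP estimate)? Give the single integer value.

argmax_v P(W = v | obs) = 3

Enumerate traces; 12 have nonzero weight after conditioning:
  (Z=1, U=0, X=0, V=1, W=3, Y=2) weight 2/441
  (Z=1, U=0, X=0, V=2, W=2, Y=2) weight 4/1323
  (Z=1, U=1, X=0, V=1, W=3, Y=2) weight 1/441
  (Z=1, U=1, X=0, V=2, W=2, Y=2) weight 2/1323
  (Z=1, U=2, X=0, V=1, W=3, Y=2) weight 4/441
  (Z=1, U=2, X=0, V=2, W=2, Y=2) weight 8/1323
  (Z=2, U=0, X=0, V=1, W=3, Y=1) weight 4/567
  (Z=2, U=0, X=0, V=2, W=2, Y=1) weight 8/1701
  … 4 more
Group by W:
  weight(W=2) = 4/189
  weight(W=3) = 2/63
Total weight = 4/189 + 2/63 = 10/189
P(W=2 | obs) = 4/189 / 10/189 = 2/5
P(W=3 | obs) = 2/63 / 10/189 = 3/5
argmax = 3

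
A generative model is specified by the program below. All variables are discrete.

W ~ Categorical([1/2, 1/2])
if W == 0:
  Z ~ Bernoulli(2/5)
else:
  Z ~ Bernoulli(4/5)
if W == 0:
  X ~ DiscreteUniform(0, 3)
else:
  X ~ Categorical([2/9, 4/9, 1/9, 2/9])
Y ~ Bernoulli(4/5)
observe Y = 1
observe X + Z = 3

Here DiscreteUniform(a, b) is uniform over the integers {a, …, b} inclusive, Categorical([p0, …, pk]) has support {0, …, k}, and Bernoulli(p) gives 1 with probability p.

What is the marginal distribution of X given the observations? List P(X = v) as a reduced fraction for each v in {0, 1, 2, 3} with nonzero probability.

P(X=2) = 34/69, P(X=3) = 35/69

Enumerate traces; 4 have nonzero weight after conditioning:
  (W=0, Z=0, X=3, Y=1) weight 3/50
  (W=0, Z=1, X=2, Y=1) weight 1/25
  (W=1, Z=0, X=3, Y=1) weight 4/225
  (W=1, Z=1, X=2, Y=1) weight 8/225
Group by X:
  weight(X=2) = 17/225
  weight(X=3) = 7/90
Total weight = 17/225 + 7/90 = 23/150
P(X=2 | obs) = 17/225 / 23/150 = 34/69
P(X=3 | obs) = 7/90 / 23/150 = 35/69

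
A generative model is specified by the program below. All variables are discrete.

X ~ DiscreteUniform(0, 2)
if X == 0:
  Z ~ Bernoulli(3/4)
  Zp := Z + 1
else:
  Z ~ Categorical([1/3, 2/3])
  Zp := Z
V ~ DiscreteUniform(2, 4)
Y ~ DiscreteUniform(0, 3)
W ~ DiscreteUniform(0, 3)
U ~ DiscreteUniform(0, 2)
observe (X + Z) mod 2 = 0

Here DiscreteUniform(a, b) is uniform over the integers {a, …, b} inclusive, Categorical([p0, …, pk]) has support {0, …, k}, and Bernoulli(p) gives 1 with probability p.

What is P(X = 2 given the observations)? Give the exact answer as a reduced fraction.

P(X = 2 | obs) = 4/15

Enumerate traces; 432 have nonzero weight after conditioning:
  (X=0, Z=0, V=2, Y=0, W=0, U=0) weight 1/1728
  (X=0, Z=0, V=2, Y=0, W=0, U=1) weight 1/1728
  (X=0, Z=0, V=2, Y=0, W=0, U=2) weight 1/1728
  (X=0, Z=0, V=2, Y=0, W=1, U=0) weight 1/1728
  (X=0, Z=0, V=2, Y=0, W=1, U=1) weight 1/1728
  (X=0, Z=0, V=2, Y=0, W=1, U=2) weight 1/1728
  (X=0, Z=0, V=2, Y=0, W=2, U=0) weight 1/1728
  (X=0, Z=0, V=2, Y=0, W=2, U=1) weight 1/1728
  (X=1, Z=1, V=2, Y=0, W=0, U=0) weight 1/648
  (X=2, Z=0, V=2, Y=0, W=0, U=0) weight 1/1296
  … 422 more
Group by X:
  weight(X=0) = 1/12
  weight(X=1) = 2/9
  weight(X=2) = 1/9
Total weight = 1/12 + 2/9 + 1/9 = 5/12
P(X=0 | obs) = 1/12 / 5/12 = 1/5
P(X=1 | obs) = 2/9 / 5/12 = 8/15
P(X=2 | obs) = 1/9 / 5/12 = 4/15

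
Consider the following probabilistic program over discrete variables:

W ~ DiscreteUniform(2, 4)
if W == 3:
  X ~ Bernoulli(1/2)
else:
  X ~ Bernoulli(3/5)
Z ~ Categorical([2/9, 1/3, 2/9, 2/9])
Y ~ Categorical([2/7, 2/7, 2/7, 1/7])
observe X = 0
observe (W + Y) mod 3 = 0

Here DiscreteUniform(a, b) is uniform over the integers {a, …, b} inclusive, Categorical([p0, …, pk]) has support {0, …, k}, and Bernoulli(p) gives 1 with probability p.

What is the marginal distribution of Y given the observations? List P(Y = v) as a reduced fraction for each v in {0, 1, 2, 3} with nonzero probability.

Enumerate traces; 16 have nonzero weight after conditioning:
  (W=2, X=0, Z=0, Y=1) weight 8/945
  (W=2, X=0, Z=1, Y=1) weight 4/315
  (W=2, X=0, Z=2, Y=1) weight 8/945
  (W=2, X=0, Z=3, Y=1) weight 8/945
  (W=3, X=0, Z=0, Y=0) weight 2/189
  (W=3, X=0, Z=0, Y=3) weight 1/189
  (W=3, X=0, Z=1, Y=0) weight 1/63
  (W=3, X=0, Z=1, Y=3) weight 1/126
  (W=4, X=0, Z=0, Y=2) weight 8/945
  … 7 more
Group by Y:
  weight(Y=0) = 1/21
  weight(Y=1) = 4/105
  weight(Y=2) = 4/105
  weight(Y=3) = 1/42
Total weight = 1/21 + 4/105 + 4/105 + 1/42 = 31/210
P(Y=0 | obs) = 1/21 / 31/210 = 10/31
P(Y=1 | obs) = 4/105 / 31/210 = 8/31
P(Y=2 | obs) = 4/105 / 31/210 = 8/31
P(Y=3 | obs) = 1/42 / 31/210 = 5/31

P(Y=0) = 10/31, P(Y=1) = 8/31, P(Y=2) = 8/31, P(Y=3) = 5/31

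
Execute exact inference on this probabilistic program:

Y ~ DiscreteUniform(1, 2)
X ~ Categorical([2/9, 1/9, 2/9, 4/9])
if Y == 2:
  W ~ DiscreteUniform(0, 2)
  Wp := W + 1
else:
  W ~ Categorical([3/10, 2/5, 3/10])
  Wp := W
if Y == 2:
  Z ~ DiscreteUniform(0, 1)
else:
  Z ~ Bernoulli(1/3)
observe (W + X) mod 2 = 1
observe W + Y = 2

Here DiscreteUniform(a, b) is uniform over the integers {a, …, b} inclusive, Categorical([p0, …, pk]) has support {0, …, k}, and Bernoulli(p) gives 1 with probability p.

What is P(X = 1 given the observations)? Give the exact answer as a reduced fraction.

P(X = 1 | obs) = 5/49

Enumerate traces; 8 have nonzero weight after conditioning:
  (Y=1, X=0, W=1, Z=0) weight 4/135
  (Y=1, X=0, W=1, Z=1) weight 2/135
  (Y=1, X=2, W=1, Z=0) weight 4/135
  (Y=1, X=2, W=1, Z=1) weight 2/135
  (Y=2, X=1, W=0, Z=0) weight 1/108
  (Y=2, X=1, W=0, Z=1) weight 1/108
  (Y=2, X=3, W=0, Z=0) weight 1/27
  (Y=2, X=3, W=0, Z=1) weight 1/27
Group by X:
  weight(X=0) = 2/45
  weight(X=1) = 1/54
  weight(X=2) = 2/45
  weight(X=3) = 2/27
Total weight = 2/45 + 1/54 + 2/45 + 2/27 = 49/270
P(X=0 | obs) = 2/45 / 49/270 = 12/49
P(X=1 | obs) = 1/54 / 49/270 = 5/49
P(X=2 | obs) = 2/45 / 49/270 = 12/49
P(X=3 | obs) = 2/27 / 49/270 = 20/49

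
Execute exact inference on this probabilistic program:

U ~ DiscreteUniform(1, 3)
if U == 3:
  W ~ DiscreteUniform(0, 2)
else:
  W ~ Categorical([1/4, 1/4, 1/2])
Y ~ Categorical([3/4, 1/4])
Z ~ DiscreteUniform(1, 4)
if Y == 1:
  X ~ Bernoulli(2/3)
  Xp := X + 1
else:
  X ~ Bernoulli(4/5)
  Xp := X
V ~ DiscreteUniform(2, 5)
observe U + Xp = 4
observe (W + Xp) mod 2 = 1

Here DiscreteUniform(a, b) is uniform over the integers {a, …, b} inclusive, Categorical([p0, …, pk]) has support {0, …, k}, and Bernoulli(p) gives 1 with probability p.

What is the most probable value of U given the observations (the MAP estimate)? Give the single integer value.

argmax_v P(U = v | obs) = 3

Enumerate traces; 80 have nonzero weight after conditioning:
  (U=2, W=1, Y=1, Z=1, X=1, V=2) weight 1/1152
  (U=2, W=1, Y=1, Z=1, X=1, V=3) weight 1/1152
  (U=2, W=1, Y=1, Z=1, X=1, V=4) weight 1/1152
  (U=2, W=1, Y=1, Z=1, X=1, V=5) weight 1/1152
  (U=2, W=1, Y=1, Z=2, X=1, V=2) weight 1/1152
  (U=2, W=1, Y=1, Z=2, X=1, V=3) weight 1/1152
  (U=2, W=1, Y=1, Z=2, X=1, V=4) weight 1/1152
  (U=2, W=1, Y=1, Z=2, X=1, V=5) weight 1/1152
  (U=3, W=0, Y=0, Z=1, X=1, V=2) weight 1/240
  … 71 more
Group by U:
  weight(U=2) = 1/72
  weight(U=3) = 41/270
Total weight = 1/72 + 41/270 = 179/1080
P(U=2 | obs) = 1/72 / 179/1080 = 15/179
P(U=3 | obs) = 41/270 / 179/1080 = 164/179
argmax = 3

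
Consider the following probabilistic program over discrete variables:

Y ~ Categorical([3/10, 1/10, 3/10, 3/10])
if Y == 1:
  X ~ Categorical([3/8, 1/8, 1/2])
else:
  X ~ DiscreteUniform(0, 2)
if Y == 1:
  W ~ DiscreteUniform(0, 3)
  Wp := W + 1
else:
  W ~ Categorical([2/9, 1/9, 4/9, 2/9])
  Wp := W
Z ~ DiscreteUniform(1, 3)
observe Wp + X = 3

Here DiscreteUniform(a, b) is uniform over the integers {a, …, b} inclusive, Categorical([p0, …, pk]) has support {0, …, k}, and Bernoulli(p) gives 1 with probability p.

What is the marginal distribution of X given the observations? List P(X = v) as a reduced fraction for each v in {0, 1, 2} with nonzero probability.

P(X=0) = 73/248, P(X=1) = 131/248, P(X=2) = 11/62

Enumerate traces; 36 have nonzero weight after conditioning:
  (Y=0, X=0, W=3, Z=1) weight 1/135
  (Y=0, X=0, W=3, Z=2) weight 1/135
  (Y=0, X=0, W=3, Z=3) weight 1/135
  (Y=0, X=1, W=2, Z=1) weight 2/135
  (Y=0, X=1, W=2, Z=2) weight 2/135
  (Y=0, X=1, W=2, Z=3) weight 2/135
  (Y=0, X=2, W=1, Z=1) weight 1/270
  (Y=0, X=2, W=1, Z=2) weight 1/270
  … 28 more
Group by X:
  weight(X=0) = 73/960
  weight(X=1) = 131/960
  weight(X=2) = 11/240
Total weight = 73/960 + 131/960 + 11/240 = 31/120
P(X=0 | obs) = 73/960 / 31/120 = 73/248
P(X=1 | obs) = 131/960 / 31/120 = 131/248
P(X=2 | obs) = 11/240 / 31/120 = 11/62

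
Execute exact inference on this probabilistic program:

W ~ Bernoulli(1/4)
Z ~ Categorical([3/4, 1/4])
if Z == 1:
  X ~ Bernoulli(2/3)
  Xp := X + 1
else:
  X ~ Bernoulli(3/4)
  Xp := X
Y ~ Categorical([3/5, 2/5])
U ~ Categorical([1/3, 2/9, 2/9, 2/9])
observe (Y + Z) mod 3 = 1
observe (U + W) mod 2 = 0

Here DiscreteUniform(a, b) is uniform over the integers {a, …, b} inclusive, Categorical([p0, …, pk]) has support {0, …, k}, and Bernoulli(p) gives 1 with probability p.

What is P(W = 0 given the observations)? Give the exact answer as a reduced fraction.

P(W = 0 | obs) = 15/19

Enumerate traces; 16 have nonzero weight after conditioning:
  (W=0, Z=0, X=0, Y=1, U=0) weight 3/160
  (W=0, Z=0, X=0, Y=1, U=2) weight 1/80
  (W=0, Z=0, X=1, Y=1, U=0) weight 9/160
  (W=0, Z=0, X=1, Y=1, U=2) weight 3/80
  (W=0, Z=1, X=0, Y=0, U=0) weight 1/80
  (W=0, Z=1, X=0, Y=0, U=2) weight 1/120
  (W=0, Z=1, X=1, Y=0, U=0) weight 1/40
  (W=0, Z=1, X=1, Y=0, U=2) weight 1/60
  (W=1, Z=0, X=0, Y=1, U=1) weight 1/240
  … 7 more
Group by W:
  weight(W=0) = 3/16
  weight(W=1) = 1/20
Total weight = 3/16 + 1/20 = 19/80
P(W=0 | obs) = 3/16 / 19/80 = 15/19
P(W=1 | obs) = 1/20 / 19/80 = 4/19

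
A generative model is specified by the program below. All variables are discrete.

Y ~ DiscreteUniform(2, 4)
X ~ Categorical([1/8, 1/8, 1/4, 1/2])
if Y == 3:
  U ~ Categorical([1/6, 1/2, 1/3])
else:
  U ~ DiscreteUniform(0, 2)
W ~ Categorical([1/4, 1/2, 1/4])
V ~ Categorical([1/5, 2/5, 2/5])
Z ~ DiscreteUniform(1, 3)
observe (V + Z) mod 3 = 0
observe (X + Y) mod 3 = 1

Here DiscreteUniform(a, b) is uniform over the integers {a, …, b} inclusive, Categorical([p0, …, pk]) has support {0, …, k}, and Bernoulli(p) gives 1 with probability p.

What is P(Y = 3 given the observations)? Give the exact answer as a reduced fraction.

P(Y = 3 | obs) = 1/8

Enumerate traces; 108 have nonzero weight after conditioning:
  (Y=2, X=2, U=0, W=0, V=0, Z=3) weight 1/2160
  (Y=2, X=2, U=0, W=0, V=1, Z=2) weight 1/1080
  (Y=2, X=2, U=0, W=0, V=2, Z=1) weight 1/1080
  (Y=2, X=2, U=0, W=1, V=0, Z=3) weight 1/1080
  (Y=2, X=2, U=0, W=1, V=1, Z=2) weight 1/540
  (Y=2, X=2, U=0, W=1, V=2, Z=1) weight 1/540
  (Y=2, X=2, U=0, W=2, V=0, Z=3) weight 1/2160
  (Y=2, X=2, U=0, W=2, V=1, Z=2) weight 1/1080
  (Y=3, X=1, U=0, W=0, V=0, Z=3) weight 1/8640
  (Y=4, X=0, U=0, W=0, V=0, Z=3) weight 1/4320
  … 98 more
Group by Y:
  weight(Y=2) = 1/36
  weight(Y=3) = 1/72
  weight(Y=4) = 5/72
Total weight = 1/36 + 1/72 + 5/72 = 1/9
P(Y=2 | obs) = 1/36 / 1/9 = 1/4
P(Y=3 | obs) = 1/72 / 1/9 = 1/8
P(Y=4 | obs) = 5/72 / 1/9 = 5/8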